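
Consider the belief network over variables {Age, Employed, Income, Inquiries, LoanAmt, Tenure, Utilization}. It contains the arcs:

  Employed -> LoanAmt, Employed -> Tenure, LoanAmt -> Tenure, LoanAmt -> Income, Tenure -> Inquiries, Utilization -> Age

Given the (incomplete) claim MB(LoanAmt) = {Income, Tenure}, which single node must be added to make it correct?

Employed

LoanAmt's parents: Employed.
LoanAmt has children Income, Tenure.
Parents of each child, excluding LoanAmt:
  Tenure also has parent Employed.
  Income has no other parent.
MB(LoanAmt) = {Employed, Income, Tenure}.
Comparing with the claimed set, Employed is missing.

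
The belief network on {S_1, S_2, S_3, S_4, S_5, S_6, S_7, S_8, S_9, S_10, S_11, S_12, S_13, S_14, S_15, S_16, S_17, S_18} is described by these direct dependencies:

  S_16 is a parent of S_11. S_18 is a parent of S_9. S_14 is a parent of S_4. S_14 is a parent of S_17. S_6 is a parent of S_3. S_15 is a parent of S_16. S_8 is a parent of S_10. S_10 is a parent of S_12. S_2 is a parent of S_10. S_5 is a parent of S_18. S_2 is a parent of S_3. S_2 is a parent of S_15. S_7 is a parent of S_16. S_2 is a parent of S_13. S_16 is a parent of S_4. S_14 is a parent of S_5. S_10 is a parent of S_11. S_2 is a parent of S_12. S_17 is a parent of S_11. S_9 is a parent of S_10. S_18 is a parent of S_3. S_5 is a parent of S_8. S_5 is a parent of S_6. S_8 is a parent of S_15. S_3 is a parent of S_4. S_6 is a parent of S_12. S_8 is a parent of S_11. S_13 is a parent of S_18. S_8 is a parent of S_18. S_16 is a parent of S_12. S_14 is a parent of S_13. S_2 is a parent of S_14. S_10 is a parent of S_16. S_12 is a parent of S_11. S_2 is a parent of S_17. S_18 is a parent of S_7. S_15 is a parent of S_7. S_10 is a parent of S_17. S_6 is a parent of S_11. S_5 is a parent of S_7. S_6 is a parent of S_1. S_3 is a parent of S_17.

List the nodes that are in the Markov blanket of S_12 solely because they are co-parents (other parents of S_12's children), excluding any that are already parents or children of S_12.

Children of S_12: S_11.
  S_11 also has parents S_6, S_8, S_10, S_16, S_17.
Excluding nodes already adjacent to S_12 (S_2, S_6, S_10, S_11, S_16), the co-parent-only contribution is {S_8, S_17}.

{S_8, S_17}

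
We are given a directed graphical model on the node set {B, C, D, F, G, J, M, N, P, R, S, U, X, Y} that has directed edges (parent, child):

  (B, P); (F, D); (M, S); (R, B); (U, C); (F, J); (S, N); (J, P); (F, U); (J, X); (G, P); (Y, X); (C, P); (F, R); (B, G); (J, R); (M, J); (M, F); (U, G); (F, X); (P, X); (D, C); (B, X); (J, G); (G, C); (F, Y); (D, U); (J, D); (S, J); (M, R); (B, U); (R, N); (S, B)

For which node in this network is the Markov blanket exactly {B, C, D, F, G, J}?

U

The target node must have every member of {B, C, D, F, G, J} as a parent, child, or co-parent, and no others.
Parents of U: B, D, F; children: C, G; co-parents: B, D, G, J.
These exactly cover the given set, so the node is U.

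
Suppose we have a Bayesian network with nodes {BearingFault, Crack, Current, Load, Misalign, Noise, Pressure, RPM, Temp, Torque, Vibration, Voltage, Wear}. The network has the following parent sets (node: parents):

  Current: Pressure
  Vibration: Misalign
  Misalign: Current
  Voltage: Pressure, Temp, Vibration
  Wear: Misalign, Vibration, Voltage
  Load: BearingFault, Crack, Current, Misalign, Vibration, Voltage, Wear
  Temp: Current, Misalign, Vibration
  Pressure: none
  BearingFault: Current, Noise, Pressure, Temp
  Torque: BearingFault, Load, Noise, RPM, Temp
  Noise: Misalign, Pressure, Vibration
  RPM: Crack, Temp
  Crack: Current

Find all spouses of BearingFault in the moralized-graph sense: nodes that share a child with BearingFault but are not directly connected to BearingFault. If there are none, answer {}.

Children of BearingFault: Load, Torque.
  Load's other parents are Crack, Current, Misalign, Vibration, Voltage, Wear.
  parents(Torque) \ {BearingFault} = {Load, Noise, RPM, Temp}.
Excluding nodes already adjacent to BearingFault (Current, Load, Noise, Pressure, Temp, Torque), the co-parent-only contribution is {Crack, Misalign, RPM, Vibration, Voltage, Wear}.

{Crack, Misalign, RPM, Vibration, Voltage, Wear}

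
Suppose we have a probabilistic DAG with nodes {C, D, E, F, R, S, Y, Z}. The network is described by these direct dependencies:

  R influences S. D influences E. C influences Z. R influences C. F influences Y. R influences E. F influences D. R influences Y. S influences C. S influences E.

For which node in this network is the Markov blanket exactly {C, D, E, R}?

The target node must have every member of {C, D, E, R} as a parent, child, or co-parent, and no others.
Parents of S: R; children: C, E; co-parents: D, R.
These exactly cover the given set, so the node is S.

S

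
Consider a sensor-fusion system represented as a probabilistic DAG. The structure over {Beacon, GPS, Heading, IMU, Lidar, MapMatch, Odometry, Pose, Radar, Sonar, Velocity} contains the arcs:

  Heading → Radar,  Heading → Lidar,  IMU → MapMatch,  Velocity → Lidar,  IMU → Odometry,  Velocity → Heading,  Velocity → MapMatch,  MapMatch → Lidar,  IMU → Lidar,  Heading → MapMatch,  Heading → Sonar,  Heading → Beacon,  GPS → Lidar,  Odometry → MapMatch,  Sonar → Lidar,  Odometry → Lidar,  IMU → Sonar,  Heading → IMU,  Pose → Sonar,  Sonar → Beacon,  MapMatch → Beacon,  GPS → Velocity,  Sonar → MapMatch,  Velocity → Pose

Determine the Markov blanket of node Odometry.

{GPS, Heading, IMU, Lidar, MapMatch, Sonar, Velocity}

Odometry's parents: IMU.
Children of Odometry: Lidar, MapMatch.
For each child, the remaining parents (spouses of Odometry):
  MapMatch's other parents are Heading, IMU, Sonar, Velocity.
  Lidar's other parents are GPS, Heading, IMU, MapMatch, Sonar, Velocity.
MB(Odometry) = {GPS, Heading, IMU, Lidar, MapMatch, Sonar, Velocity}.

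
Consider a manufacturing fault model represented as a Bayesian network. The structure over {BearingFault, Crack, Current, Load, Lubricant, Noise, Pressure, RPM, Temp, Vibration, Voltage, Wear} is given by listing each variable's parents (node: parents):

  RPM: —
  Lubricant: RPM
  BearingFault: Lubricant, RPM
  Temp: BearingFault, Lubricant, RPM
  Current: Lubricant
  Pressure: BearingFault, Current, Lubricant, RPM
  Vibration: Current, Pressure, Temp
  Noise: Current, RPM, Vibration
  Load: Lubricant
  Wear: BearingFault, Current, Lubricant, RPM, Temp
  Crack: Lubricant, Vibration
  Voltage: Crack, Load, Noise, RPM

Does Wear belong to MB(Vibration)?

No

Parents of Vibration: Current, Pressure, Temp.
Ch(Vibration) = {Crack, Noise}.
Parents of each child, excluding Vibration:
  Noise's other parents are Current, RPM.
  Crack also has parent Lubricant.
MB(Vibration) = {Crack, Current, Lubricant, Noise, Pressure, RPM, Temp}; Wear is not in this set.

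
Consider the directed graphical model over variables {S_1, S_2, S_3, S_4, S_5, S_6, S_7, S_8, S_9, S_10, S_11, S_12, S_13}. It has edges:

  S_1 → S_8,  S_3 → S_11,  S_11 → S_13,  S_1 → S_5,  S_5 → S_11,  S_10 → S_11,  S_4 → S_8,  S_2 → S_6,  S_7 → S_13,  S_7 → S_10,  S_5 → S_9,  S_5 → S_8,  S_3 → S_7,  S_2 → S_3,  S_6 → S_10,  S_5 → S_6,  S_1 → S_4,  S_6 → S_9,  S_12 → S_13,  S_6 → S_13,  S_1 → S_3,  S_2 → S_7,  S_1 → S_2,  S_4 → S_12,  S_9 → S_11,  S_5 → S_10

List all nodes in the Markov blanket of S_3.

S_3's children: S_7, S_11.
Parents of S_3: S_1, S_2.
Parents of each child, excluding S_3:
  S_7's other parent is S_2.
  parents(S_11) \ {S_3} = {S_5, S_9, S_10}.
Taking the union gives {S_1, S_2, S_5, S_7, S_9, S_10, S_11}.

{S_1, S_2, S_5, S_7, S_9, S_10, S_11}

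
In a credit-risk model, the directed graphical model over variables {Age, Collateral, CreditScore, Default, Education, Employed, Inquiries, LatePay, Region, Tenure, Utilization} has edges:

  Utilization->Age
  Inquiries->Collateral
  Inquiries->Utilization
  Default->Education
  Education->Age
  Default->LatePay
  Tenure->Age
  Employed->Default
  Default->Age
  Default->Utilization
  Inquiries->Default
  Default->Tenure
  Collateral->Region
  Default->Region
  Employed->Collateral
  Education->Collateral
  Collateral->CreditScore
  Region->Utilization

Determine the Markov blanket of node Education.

Education's parents: Default.
Children of Education: Age, Collateral.
Other parents of Education's children:
  parents(Collateral) \ {Education} = {Employed, Inquiries}.
  parents(Age) \ {Education} = {Default, Tenure, Utilization}.
Union: {Default} ∪ {Age, Collateral} ∪ {Default, Employed, Inquiries, Tenure, Utilization} = {Age, Collateral, Default, Employed, Inquiries, Tenure, Utilization}.

{Age, Collateral, Default, Employed, Inquiries, Tenure, Utilization}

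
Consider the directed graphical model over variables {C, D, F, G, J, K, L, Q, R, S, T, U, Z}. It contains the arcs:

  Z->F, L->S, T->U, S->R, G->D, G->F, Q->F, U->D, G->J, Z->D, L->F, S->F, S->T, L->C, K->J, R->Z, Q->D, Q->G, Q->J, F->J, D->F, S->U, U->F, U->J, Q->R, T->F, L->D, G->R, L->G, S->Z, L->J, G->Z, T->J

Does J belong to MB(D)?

Children of D: F.
Pa(D) = {G, L, Q, U, Z}.
Parents of each child, excluding D:
  F: G, L, Q, S, T, U, Z
MB(D) = {F, G, L, Q, S, T, U, Z}; J is not in this set.

No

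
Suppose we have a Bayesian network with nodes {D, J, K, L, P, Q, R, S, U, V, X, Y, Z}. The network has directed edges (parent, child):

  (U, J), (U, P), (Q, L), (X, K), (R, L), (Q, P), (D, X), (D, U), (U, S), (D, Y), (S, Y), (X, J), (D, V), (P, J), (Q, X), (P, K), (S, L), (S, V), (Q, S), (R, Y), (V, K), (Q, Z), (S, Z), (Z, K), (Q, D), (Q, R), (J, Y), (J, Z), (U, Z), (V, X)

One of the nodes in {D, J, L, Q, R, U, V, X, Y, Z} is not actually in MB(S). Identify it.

X

The Markov blanket of a node is its parents, its children, and the other parents of its children.
S has parents Q, U.
Children of S: L, V, Y, Z.
For each child, the remaining parents (spouses of S):
  V: D
  L: Q, R
  Y: D, J, R
  Z: J, Q, U
MB(S) = {D, J, L, Q, R, U, V, Y, Z}.
X is neither a parent, child, nor co-parent of S, so it does not belong.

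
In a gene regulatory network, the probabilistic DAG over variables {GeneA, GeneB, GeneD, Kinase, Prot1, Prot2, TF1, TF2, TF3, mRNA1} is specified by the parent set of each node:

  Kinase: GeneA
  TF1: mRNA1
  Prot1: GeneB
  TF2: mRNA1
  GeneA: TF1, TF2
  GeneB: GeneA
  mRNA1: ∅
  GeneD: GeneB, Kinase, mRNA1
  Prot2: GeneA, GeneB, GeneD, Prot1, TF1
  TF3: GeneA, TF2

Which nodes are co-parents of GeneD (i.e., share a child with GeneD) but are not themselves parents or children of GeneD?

{GeneA, Prot1, TF1}

Children of GeneD: Prot2.
  Prot2: GeneA, GeneB, Prot1, TF1
Excluding nodes already adjacent to GeneD (GeneB, Kinase, Prot2, mRNA1), the co-parent-only contribution is {GeneA, Prot1, TF1}.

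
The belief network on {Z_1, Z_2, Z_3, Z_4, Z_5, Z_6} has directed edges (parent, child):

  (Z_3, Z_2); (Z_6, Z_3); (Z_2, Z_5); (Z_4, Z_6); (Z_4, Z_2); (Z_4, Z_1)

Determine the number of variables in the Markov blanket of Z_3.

Z_3's parents: Z_6.
Z_3 has child Z_2.
Parents of each child, excluding Z_3:
  Z_2: Z_4
MB(Z_3) = {Z_2, Z_4, Z_6}, which has 3 nodes.

3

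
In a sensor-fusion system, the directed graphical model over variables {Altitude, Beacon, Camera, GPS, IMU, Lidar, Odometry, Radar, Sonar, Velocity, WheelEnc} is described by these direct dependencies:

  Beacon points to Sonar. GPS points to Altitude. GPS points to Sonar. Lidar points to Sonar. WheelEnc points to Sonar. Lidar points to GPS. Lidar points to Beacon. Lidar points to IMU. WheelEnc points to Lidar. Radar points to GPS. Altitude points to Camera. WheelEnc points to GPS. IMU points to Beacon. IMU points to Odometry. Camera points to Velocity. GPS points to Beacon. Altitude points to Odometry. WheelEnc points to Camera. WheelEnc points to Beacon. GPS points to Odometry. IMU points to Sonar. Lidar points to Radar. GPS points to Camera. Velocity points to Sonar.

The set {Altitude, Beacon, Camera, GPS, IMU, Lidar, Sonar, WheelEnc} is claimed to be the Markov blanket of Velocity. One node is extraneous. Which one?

Altitude

Pa(Velocity) = {Camera}.
Velocity has child Sonar.
Other parents of Velocity's children:
  parents(Sonar) \ {Velocity} = {Beacon, GPS, IMU, Lidar, WheelEnc}.
MB(Velocity) = {Beacon, Camera, GPS, IMU, Lidar, Sonar, WheelEnc}.
Altitude is neither a parent, child, nor co-parent of Velocity, so it does not belong.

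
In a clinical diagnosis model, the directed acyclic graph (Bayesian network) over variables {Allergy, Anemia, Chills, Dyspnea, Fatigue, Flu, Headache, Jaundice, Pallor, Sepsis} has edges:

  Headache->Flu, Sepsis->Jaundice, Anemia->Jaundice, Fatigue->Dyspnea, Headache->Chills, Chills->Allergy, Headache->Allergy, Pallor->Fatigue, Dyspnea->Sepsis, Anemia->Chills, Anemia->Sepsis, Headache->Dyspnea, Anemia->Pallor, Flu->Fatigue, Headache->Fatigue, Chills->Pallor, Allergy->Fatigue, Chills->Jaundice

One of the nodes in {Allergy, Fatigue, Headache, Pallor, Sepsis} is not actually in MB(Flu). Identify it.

By definition, MB(Flu) is built from Flu's parents, Flu's children, and the co-parents of Flu.
Parents of Flu: Headache.
Flu's children: Fatigue.
Co-parents of Flu (other parents of its children):
  Fatigue: Allergy, Headache, Pallor
MB(Flu) = {Allergy, Fatigue, Headache, Pallor}.
Sepsis is neither a parent, child, nor co-parent of Flu, so it does not belong.

Sepsis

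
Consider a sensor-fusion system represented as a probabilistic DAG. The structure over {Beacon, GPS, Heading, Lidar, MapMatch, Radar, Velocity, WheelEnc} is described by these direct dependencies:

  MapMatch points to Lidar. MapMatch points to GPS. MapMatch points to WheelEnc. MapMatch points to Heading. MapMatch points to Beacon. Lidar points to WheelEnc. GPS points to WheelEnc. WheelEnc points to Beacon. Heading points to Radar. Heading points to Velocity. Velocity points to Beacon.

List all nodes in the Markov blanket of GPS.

{Lidar, MapMatch, WheelEnc}

Parents of GPS: MapMatch.
GPS has child WheelEnc.
Other parents of GPS's children:
  WheelEnc's other parents are Lidar, MapMatch.
Union: {MapMatch} ∪ {WheelEnc} ∪ {Lidar, MapMatch} = {Lidar, MapMatch, WheelEnc}.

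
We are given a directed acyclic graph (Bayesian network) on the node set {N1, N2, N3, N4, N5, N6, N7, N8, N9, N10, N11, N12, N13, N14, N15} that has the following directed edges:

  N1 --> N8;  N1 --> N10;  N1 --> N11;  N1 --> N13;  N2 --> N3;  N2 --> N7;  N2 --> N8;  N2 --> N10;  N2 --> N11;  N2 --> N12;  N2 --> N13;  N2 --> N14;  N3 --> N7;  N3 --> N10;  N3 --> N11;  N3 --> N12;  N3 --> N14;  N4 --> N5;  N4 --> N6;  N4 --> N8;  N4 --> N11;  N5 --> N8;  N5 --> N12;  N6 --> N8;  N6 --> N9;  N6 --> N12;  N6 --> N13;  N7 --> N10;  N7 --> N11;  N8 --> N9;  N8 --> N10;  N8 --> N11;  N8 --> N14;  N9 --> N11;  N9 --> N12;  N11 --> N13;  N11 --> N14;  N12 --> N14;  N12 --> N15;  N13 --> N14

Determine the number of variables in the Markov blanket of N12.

The Markov blanket of a node is its parents, its children, and the other parents of its children.
Pa(N12) = {N2, N3, N5, N6, N9}.
N12 has children N14, N15.
Other parents of N12's children:
  N14's other parents are N2, N3, N8, N11, N13.
  N15: no additional parents.
MB(N12) = {N2, N3, N5, N6, N8, N9, N11, N13, N14, N15}, which has 10 nodes.

10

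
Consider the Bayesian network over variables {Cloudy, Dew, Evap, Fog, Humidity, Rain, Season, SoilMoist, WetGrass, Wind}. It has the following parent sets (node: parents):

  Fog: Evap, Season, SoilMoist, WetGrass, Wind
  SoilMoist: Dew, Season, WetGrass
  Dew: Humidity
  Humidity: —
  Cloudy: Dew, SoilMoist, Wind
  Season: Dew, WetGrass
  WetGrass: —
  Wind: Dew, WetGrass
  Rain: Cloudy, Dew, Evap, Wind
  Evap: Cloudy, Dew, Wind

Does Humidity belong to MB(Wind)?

No

Wind has parents Dew, WetGrass.
Ch(Wind) = {Cloudy, Evap, Fog, Rain}.
Parents of each child, excluding Wind:
  parents(Cloudy) \ {Wind} = {Dew, SoilMoist}.
  Evap's other parents are Cloudy, Dew.
  Rain's other parents are Cloudy, Dew, Evap.
  Fog also has parents Evap, Season, SoilMoist, WetGrass.
MB(Wind) = {Cloudy, Dew, Evap, Fog, Rain, Season, SoilMoist, WetGrass}; Humidity is not in this set.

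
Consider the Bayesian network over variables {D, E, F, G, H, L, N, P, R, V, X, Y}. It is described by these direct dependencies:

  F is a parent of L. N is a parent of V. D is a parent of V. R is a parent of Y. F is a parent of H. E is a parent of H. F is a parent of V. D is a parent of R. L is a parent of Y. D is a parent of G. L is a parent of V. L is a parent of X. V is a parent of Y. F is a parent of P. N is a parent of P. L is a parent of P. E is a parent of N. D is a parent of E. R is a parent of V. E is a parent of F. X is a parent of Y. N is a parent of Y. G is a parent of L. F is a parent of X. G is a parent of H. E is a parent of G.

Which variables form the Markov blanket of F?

{D, E, G, H, L, N, P, R, V, X}

Pa(F) = {E}.
Ch(F) = {H, L, P, V, X}.
Parents of each child, excluding F:
  H's other parents are E, G.
  L's other parent is G.
  P's other parents are L, N.
  V's other parents are D, L, N, R.
  X's other parent is L.
So the Markov blanket of F is {D, E, G, H, L, N, P, R, V, X}.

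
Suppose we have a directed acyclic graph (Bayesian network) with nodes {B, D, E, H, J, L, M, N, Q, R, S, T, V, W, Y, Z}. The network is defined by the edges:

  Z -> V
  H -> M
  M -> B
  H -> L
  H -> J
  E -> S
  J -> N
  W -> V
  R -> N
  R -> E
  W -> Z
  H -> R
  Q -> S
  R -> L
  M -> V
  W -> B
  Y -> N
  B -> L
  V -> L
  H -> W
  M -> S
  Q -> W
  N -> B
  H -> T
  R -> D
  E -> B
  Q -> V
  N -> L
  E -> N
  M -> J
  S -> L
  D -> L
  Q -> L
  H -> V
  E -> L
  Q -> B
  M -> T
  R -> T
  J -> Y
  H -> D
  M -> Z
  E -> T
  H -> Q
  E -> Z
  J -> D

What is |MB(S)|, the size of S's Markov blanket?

Children of S: L.
S's parents: E, M, Q.
Co-parents of S (other parents of its children):
  parents(L) \ {S} = {B, D, E, H, N, Q, R, V}.
MB(S) = {B, D, E, H, L, M, N, Q, R, V}, which has 10 nodes.

10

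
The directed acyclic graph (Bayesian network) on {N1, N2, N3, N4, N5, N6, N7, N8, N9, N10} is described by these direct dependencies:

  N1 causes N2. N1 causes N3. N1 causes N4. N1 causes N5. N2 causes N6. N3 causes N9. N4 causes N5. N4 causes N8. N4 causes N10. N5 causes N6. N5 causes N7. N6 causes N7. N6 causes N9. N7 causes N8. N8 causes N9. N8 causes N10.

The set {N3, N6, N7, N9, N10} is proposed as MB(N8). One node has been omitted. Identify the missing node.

N4

N8's children: N9, N10.
Pa(N8) = {N4, N7}.
Parents of each child, excluding N8:
  N9's other parents are N3, N6.
  parents(N10) \ {N8} = {N4}.
MB(N8) = {N3, N4, N6, N7, N9, N10}.
Comparing with the claimed set, N4 is missing.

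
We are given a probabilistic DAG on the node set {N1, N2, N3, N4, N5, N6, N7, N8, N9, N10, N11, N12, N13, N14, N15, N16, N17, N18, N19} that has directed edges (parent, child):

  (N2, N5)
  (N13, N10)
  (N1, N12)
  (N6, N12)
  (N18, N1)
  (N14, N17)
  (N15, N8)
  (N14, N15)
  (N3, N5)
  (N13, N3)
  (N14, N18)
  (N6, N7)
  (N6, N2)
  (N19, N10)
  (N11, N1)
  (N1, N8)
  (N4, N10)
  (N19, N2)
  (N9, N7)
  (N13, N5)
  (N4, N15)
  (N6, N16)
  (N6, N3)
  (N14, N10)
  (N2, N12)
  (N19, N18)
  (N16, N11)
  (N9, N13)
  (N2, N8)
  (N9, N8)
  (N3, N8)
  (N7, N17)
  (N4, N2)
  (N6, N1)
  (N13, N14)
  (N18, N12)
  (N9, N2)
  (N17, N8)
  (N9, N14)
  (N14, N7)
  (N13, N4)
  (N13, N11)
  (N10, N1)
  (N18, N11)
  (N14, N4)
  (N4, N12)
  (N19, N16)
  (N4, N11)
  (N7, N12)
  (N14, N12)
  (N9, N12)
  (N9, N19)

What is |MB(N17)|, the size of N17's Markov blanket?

A node's Markov blanket = Pa ∪ Ch ∪ (parents of Ch other than the node itself).
Children of N17: N8.
N17's parents: N7, N14.
For each child, the remaining parents (spouses of N17):
  N8's other parents are N1, N2, N3, N9, N15.
MB(N17) = {N1, N2, N3, N7, N8, N9, N14, N15}, which has 8 nodes.

8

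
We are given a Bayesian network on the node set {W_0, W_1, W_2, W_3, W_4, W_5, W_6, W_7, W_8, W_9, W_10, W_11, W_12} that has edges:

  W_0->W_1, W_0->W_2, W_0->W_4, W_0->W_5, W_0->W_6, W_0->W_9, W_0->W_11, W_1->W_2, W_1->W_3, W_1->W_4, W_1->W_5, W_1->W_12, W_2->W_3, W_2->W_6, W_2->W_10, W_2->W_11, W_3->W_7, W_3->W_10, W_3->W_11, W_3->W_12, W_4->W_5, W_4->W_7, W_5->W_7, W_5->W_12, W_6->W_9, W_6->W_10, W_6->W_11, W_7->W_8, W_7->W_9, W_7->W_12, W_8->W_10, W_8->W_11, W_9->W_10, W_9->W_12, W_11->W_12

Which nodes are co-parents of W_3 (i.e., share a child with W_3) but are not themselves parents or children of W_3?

Children of W_3: W_7, W_10, W_11, W_12.
  W_7 also has parents W_4, W_5.
  W_10 also has parents W_2, W_6, W_8, W_9.
  parents(W_11) \ {W_3} = {W_0, W_2, W_6, W_8}.
  parents(W_12) \ {W_3} = {W_1, W_5, W_7, W_9, W_11}.
Excluding nodes already adjacent to W_3 (W_1, W_2, W_7, W_10, W_11, W_12), the co-parent-only contribution is {W_0, W_4, W_5, W_6, W_8, W_9}.

{W_0, W_4, W_5, W_6, W_8, W_9}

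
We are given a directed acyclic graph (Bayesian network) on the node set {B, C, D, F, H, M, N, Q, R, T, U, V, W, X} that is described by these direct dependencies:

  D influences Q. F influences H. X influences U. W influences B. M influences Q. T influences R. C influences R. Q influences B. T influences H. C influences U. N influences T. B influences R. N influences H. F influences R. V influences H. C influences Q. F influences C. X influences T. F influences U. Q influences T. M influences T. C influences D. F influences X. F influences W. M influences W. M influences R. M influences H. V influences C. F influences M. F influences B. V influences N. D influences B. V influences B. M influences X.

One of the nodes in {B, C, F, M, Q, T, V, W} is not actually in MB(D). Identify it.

A node's Markov blanket = Pa ∪ Ch ∪ (parents of Ch other than the node itself).
D has parent C.
D's children: B, Q.
Parents of each child, excluding D:
  Q: C, M
  B: F, Q, V, W
MB(D) = {B, C, F, M, Q, V, W}.
T is neither a parent, child, nor co-parent of D, so it does not belong.

T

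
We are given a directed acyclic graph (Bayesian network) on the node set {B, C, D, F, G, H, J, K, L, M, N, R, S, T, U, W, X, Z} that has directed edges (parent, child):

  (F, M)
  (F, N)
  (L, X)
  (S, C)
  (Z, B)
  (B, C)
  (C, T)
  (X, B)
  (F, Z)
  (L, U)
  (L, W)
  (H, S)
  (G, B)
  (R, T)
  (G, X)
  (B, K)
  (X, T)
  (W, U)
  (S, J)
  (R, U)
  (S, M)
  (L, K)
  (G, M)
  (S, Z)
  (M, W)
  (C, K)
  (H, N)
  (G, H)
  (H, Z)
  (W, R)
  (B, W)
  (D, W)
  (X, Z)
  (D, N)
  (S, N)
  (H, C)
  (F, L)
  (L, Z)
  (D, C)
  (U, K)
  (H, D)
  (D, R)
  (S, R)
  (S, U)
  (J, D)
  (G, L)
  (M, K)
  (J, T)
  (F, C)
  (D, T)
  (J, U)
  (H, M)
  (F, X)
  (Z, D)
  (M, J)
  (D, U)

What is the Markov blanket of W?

{B, D, J, L, M, R, S, U}

Parents of W: B, D, L, M.
Ch(W) = {R, U}.
Co-parents of W (other parents of its children):
  parents(R) \ {W} = {D, S}.
  parents(U) \ {W} = {D, J, L, R, S}.
Taking the union gives {B, D, J, L, M, R, S, U}.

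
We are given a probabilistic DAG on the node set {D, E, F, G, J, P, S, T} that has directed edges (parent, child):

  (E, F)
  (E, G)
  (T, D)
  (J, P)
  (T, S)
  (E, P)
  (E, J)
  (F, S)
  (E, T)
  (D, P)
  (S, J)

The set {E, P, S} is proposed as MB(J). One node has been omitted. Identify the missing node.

D

The Markov blanket of a node is its parents, its children, and the other parents of its children.
Pa(J) = {E, S}.
Ch(J) = {P}.
Parents of each child, excluding J:
  P's other parents are D, E.
MB(J) = {D, E, P, S}.
Comparing with the claimed set, D is missing.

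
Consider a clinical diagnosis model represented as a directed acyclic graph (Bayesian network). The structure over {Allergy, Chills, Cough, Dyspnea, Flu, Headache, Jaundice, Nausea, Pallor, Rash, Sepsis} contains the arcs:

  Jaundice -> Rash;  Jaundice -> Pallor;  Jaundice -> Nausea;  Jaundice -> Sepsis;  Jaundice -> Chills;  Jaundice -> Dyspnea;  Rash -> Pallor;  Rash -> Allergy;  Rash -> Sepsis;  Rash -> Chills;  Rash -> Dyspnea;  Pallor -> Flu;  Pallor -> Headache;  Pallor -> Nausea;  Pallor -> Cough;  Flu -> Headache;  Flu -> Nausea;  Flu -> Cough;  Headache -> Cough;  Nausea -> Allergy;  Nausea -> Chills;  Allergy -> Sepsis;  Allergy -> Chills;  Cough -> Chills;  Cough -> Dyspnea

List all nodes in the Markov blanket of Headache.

Parents of Headache: Flu, Pallor.
Headache's children: Cough.
Other parents of Headache's children:
  Cough: Flu, Pallor
Taking the union gives {Cough, Flu, Pallor}.

{Cough, Flu, Pallor}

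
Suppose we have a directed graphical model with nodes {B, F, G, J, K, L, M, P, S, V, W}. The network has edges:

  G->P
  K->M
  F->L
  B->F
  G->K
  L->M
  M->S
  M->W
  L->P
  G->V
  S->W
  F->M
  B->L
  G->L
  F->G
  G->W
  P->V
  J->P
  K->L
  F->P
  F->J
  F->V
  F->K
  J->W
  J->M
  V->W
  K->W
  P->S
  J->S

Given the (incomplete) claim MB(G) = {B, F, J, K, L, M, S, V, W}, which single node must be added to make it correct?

G's parents: F.
G has children K, L, P, V, W.
Other parents of G's children:
  K also has parent F.
  L also has parents B, F, K.
  P also has parents F, J, L.
  V's other parents are F, P.
  W also has parents J, K, M, S, V.
MB(G) = {B, F, J, K, L, M, P, S, V, W}.
Comparing with the claimed set, P is missing.

P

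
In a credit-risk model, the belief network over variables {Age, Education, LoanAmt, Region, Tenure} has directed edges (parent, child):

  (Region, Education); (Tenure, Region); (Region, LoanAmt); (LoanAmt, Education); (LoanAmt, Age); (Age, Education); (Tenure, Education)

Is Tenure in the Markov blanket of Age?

Tenure is a co-parent of Age: both are parents of Education.
So Tenure ∈ MB(Age).

Yes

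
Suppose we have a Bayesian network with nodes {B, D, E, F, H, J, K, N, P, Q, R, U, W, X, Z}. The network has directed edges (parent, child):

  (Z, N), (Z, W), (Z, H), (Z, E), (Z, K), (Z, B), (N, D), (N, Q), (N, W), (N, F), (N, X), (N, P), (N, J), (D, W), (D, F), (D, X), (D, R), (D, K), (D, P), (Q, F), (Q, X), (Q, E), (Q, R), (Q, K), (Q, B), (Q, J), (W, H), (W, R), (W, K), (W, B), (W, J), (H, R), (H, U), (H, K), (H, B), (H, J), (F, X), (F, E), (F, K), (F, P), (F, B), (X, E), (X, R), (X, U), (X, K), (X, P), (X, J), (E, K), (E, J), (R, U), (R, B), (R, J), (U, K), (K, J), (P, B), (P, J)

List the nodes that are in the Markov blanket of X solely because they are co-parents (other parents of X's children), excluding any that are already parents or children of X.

Children of X: E, J, K, P, R, U.
  E also has parents F, Q, Z.
  parents(R) \ {X} = {D, H, Q, W}.
  parents(U) \ {X} = {H, R}.
  parents(K) \ {X} = {D, E, F, H, Q, U, W, Z}.
  P also has parents D, F, N.
  J's other parents are E, H, K, N, P, Q, R, W.
Excluding nodes already adjacent to X (D, E, F, J, K, N, P, Q, R, U), the co-parent-only contribution is {H, W, Z}.

{H, W, Z}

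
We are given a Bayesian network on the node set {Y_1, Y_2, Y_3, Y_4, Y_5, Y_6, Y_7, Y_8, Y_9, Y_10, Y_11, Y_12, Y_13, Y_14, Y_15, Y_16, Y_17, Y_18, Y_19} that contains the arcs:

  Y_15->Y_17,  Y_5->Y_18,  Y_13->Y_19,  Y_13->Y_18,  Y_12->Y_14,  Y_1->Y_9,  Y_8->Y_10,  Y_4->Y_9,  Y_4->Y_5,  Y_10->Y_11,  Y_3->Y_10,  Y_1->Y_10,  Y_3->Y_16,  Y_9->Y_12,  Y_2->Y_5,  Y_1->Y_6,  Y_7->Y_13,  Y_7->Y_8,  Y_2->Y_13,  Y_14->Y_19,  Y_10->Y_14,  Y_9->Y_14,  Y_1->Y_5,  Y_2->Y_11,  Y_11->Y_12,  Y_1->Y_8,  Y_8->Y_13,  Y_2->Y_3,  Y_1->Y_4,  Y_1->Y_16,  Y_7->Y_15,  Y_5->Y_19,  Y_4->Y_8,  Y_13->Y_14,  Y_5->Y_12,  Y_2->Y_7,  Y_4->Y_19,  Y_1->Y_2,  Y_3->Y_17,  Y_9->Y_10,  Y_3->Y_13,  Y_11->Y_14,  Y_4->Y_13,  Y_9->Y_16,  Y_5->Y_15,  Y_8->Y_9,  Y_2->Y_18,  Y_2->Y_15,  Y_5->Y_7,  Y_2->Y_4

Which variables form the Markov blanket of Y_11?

{Y_2, Y_5, Y_9, Y_10, Y_12, Y_13, Y_14}

Y_11's parents: Y_2, Y_10.
Y_11's children: Y_12, Y_14.
Parents of each child, excluding Y_11:
  Y_12 also has parents Y_5, Y_9.
  Y_14 also has parents Y_9, Y_10, Y_12, Y_13.
Union: {Y_2, Y_10} ∪ {Y_12, Y_14} ∪ {Y_5, Y_9, Y_10, Y_12, Y_13} = {Y_2, Y_5, Y_9, Y_10, Y_12, Y_13, Y_14}.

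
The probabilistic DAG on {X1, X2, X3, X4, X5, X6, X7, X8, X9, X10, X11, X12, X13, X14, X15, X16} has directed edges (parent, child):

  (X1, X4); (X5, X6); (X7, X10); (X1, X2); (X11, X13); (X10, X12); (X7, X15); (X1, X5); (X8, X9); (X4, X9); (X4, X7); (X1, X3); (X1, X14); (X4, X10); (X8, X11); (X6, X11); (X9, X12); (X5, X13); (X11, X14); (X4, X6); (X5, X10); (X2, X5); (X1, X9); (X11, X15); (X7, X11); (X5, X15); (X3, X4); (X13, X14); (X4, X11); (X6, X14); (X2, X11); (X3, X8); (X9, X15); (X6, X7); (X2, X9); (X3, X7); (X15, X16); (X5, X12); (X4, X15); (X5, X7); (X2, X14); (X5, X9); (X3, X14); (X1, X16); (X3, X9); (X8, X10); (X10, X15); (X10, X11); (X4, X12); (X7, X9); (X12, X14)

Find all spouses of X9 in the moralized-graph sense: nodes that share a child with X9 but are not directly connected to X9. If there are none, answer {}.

Children of X9: X12, X15.
  X12: X4, X5, X10
  X15: X4, X5, X7, X10, X11
Excluding nodes already adjacent to X9 (X1, X2, X3, X4, X5, X7, X8, X12, X15), the co-parent-only contribution is {X10, X11}.

{X10, X11}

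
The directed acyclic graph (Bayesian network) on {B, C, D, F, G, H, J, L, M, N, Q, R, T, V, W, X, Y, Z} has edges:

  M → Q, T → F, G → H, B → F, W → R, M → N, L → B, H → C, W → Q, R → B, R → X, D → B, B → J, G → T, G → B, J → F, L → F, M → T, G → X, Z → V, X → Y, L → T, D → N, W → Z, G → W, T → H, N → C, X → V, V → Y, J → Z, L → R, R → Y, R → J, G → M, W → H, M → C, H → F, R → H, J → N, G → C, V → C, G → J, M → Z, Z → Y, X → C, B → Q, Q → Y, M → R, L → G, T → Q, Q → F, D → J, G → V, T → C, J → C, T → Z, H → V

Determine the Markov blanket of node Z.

A node's Markov blanket = Pa ∪ Ch ∪ (parents of Ch other than the node itself).
Z has parents J, M, T, W.
Children of Z: V, Y.
Parents of each child, excluding Z:
  V also has parents G, H, X.
  Y's other parents are Q, R, V, X.
So the Markov blanket of Z is {G, H, J, M, Q, R, T, V, W, X, Y}.

{G, H, J, M, Q, R, T, V, W, X, Y}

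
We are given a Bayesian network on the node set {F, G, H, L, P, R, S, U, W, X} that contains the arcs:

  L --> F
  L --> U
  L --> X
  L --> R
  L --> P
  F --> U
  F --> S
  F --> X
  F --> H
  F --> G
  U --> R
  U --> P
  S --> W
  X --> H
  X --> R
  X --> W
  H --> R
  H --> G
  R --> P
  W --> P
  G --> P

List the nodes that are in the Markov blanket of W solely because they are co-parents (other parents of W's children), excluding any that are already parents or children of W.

{G, L, R, U}

Children of W: P.
  parents(P) \ {W} = {G, L, R, U}.
Excluding nodes already adjacent to W (P, S, X), the co-parent-only contribution is {G, L, R, U}.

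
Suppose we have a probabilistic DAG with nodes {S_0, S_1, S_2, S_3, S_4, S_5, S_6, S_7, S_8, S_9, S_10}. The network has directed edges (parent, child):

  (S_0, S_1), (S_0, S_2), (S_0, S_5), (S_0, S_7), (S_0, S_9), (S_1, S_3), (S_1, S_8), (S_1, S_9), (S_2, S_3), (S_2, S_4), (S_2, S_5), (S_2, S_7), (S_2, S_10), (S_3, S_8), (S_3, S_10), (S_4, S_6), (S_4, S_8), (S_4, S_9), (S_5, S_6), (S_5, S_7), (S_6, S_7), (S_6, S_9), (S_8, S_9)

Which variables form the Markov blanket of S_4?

{S_0, S_1, S_2, S_3, S_5, S_6, S_8, S_9}

Recall MB(v) = parents ∪ children ∪ spouses, where spouses are the other parents of v's children.
S_4's parents: S_2.
S_4 has children S_6, S_8, S_9.
Other parents of S_4's children:
  S_6 also has parent S_5.
  parents(S_8) \ {S_4} = {S_1, S_3}.
  S_9 also has parents S_0, S_1, S_6, S_8.
MB(S_4) = {S_0, S_1, S_2, S_3, S_5, S_6, S_8, S_9}.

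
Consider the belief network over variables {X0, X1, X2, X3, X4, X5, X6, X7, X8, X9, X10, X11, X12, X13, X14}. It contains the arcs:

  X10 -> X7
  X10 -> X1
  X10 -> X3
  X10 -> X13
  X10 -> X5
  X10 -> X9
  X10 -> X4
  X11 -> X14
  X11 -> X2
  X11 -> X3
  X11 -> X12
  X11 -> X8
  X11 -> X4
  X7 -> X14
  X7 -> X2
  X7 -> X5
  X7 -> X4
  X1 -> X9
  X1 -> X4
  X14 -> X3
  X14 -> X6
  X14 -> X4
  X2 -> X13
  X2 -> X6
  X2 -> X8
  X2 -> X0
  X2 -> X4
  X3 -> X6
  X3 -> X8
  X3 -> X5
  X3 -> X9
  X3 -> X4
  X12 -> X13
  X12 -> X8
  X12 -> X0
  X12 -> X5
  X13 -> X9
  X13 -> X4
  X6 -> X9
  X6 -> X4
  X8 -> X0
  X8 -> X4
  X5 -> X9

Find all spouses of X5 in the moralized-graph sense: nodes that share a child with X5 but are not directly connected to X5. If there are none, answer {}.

{X1, X6, X13}

Children of X5: X9.
  X9: X1, X3, X6, X10, X13
Excluding nodes already adjacent to X5 (X3, X7, X9, X10, X12), the co-parent-only contribution is {X1, X6, X13}.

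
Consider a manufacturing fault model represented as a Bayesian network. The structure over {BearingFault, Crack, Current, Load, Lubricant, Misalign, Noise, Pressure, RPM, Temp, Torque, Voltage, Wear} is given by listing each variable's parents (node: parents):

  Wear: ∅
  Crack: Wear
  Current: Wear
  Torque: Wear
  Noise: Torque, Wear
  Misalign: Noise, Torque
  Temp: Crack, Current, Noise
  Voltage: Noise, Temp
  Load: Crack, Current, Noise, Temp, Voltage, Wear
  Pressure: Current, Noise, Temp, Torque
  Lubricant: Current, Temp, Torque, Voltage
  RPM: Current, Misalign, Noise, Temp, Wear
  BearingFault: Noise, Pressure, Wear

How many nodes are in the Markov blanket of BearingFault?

3

Recall MB(v) = parents ∪ children ∪ spouses, where spouses are the other parents of v's children.
Pa(BearingFault) = {Noise, Pressure, Wear}.
Ch(BearingFault) = {}.
With no children, BearingFault has no spouses; the co-parent set is empty.
MB(BearingFault) = {Noise, Pressure, Wear}, which has 3 nodes.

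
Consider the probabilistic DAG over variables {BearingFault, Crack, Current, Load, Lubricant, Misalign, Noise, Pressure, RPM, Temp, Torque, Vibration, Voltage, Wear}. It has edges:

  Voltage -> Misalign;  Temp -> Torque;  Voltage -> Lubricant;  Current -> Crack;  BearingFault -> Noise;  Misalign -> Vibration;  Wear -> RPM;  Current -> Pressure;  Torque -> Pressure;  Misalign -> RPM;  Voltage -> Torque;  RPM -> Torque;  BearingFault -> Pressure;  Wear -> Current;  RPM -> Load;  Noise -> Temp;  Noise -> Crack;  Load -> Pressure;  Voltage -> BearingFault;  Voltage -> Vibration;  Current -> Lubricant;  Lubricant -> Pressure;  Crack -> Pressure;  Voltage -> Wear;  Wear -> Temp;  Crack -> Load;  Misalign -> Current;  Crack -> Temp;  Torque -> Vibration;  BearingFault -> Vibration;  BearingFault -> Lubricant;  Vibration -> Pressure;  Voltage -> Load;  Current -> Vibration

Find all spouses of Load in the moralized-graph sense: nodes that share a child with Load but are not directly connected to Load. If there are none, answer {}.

{BearingFault, Current, Lubricant, Torque, Vibration}

Children of Load: Pressure.
  Pressure also has parents BearingFault, Crack, Current, Lubricant, Torque, Vibration.
Excluding nodes already adjacent to Load (Crack, Pressure, RPM, Voltage), the co-parent-only contribution is {BearingFault, Current, Lubricant, Torque, Vibration}.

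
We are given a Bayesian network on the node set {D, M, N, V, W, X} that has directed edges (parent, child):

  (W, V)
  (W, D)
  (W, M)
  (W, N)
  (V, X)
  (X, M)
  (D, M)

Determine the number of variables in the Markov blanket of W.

5

W has no parents.
W has children D, M, N, V.
Other parents of W's children:
  V: no additional parents.
  D: no additional parents.
  M also has parents D, X.
  N has no other parent.
MB(W) = {D, M, N, V, X}, which has 5 nodes.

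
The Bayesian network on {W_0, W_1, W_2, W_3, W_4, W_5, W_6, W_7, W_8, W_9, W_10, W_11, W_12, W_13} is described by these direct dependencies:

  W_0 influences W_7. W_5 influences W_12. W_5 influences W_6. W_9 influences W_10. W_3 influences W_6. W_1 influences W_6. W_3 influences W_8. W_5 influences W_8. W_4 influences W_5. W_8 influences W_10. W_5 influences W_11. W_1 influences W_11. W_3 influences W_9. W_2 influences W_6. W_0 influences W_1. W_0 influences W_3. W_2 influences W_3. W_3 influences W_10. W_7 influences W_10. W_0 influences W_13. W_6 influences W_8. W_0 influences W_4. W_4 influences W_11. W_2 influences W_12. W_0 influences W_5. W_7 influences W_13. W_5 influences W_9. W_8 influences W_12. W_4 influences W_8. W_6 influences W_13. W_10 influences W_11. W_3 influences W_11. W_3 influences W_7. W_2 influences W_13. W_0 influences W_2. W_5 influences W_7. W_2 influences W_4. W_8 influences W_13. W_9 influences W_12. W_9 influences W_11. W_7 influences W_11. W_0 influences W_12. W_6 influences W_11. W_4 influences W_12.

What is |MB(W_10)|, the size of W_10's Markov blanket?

Ch(W_10) = {W_11}.
W_10 has parents W_3, W_7, W_8, W_9.
For each child, the remaining parents (spouses of W_10):
  W_11: W_1, W_3, W_4, W_5, W_6, W_7, W_9
MB(W_10) = {W_1, W_3, W_4, W_5, W_6, W_7, W_8, W_9, W_11}, which has 9 nodes.

9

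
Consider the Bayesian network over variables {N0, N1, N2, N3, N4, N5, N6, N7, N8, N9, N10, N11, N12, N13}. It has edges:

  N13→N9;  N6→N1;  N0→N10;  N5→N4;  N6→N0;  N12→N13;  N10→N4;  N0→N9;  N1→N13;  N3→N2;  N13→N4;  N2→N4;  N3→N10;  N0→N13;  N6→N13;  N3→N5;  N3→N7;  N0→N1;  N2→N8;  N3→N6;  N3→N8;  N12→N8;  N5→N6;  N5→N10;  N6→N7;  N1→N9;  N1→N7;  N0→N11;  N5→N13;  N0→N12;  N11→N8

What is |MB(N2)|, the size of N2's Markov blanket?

Recall MB(v) = parents ∪ children ∪ spouses, where spouses are the other parents of v's children.
Children of N2: N4, N8.
N2's parents: N3.
Co-parents of N2 (other parents of its children):
  N8 also has parents N3, N11, N12.
  parents(N4) \ {N2} = {N5, N10, N13}.
MB(N2) = {N3, N4, N5, N8, N10, N11, N12, N13}, which has 8 nodes.

8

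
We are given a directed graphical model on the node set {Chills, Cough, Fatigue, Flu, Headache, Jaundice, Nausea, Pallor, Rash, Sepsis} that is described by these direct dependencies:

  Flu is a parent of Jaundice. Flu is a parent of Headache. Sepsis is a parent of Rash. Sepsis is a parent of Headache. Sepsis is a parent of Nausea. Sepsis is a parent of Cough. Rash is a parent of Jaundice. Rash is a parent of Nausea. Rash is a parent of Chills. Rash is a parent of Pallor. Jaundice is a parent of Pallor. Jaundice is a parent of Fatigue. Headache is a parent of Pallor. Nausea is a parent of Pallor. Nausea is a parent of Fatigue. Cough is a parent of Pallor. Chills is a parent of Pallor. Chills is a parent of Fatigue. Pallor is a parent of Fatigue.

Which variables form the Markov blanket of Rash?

{Chills, Cough, Flu, Headache, Jaundice, Nausea, Pallor, Sepsis}

A node's Markov blanket = Pa ∪ Ch ∪ (parents of Ch other than the node itself).
Pa(Rash) = {Sepsis}.
Rash has children Chills, Jaundice, Nausea, Pallor.
For each child, the remaining parents (spouses of Rash):
  Jaundice also has parent Flu.
  Nausea also has parent Sepsis.
  Chills has no other parent.
  Pallor's other parents are Chills, Cough, Headache, Jaundice, Nausea.
Taking the union gives {Chills, Cough, Flu, Headache, Jaundice, Nausea, Pallor, Sepsis}.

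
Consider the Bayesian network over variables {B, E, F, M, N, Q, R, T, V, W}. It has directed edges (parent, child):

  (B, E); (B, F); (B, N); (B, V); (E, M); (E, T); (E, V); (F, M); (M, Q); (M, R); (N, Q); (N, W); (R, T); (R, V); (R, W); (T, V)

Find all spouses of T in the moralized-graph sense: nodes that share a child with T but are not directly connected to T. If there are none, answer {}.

{B}

Children of T: V.
  V's other parents are B, E, R.
Excluding nodes already adjacent to T (E, R, V), the co-parent-only contribution is {B}.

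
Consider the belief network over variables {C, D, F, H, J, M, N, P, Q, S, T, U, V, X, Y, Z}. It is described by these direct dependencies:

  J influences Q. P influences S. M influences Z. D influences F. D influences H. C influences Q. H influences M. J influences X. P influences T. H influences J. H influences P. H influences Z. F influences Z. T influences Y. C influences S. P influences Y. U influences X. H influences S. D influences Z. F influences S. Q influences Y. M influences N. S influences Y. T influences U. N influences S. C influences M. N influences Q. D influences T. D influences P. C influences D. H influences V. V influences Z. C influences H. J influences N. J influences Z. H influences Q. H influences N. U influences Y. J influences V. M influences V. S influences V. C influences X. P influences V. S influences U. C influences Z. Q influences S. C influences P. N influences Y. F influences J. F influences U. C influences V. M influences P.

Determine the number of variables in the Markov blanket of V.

9

Parents of V: C, H, J, M, P, S.
V has child Z.
Parents of each child, excluding V:
  Z also has parents C, D, F, H, J, M.
MB(V) = {C, D, F, H, J, M, P, S, Z}, which has 9 nodes.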